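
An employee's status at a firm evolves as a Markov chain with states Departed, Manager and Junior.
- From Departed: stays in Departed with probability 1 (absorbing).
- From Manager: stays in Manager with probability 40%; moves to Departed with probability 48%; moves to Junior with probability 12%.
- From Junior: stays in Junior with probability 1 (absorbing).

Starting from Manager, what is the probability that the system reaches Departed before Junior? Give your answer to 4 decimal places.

0.8000

Let h(s) be the probability of absorption at Departed starting from transient state s. Then h(Departed) = 1 and h(Junior) = 0. By first-step analysis:
h(Manager) = 0.48·1 + 0.4·h(Manager) + 0.12·0
Solving: h(Manager) = 0.8000.
Starting from Manager, the probability is 0.8000.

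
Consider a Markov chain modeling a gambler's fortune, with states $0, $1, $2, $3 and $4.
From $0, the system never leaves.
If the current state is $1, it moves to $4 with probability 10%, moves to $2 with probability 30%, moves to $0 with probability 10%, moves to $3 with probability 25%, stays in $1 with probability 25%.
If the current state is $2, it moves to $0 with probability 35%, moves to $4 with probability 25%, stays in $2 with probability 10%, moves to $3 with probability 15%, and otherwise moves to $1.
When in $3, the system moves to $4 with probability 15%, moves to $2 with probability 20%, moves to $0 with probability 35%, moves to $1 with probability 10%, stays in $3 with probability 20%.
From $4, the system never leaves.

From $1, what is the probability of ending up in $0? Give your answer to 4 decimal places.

Let h(s) be the probability of absorption at $0 starting from transient state s. Then h($0) = 1 and h($4) = 0. By first-step analysis:
h($1) = 0.1·1 + 0.25·h($1) + 0.3·h($2) + 0.25·h($3) + 0.1·0
h($2) = 0.35·1 + 0.15·h($1) + 0.1·h($2) + 0.15·h($3) + 0.25·0
h($3) = 0.35·1 + 0.1·h($1) + 0.2·h($2) + 0.2·h($3) + 0.15·0
Solving: h($1) = 0.5928, h($2) = 0.5979, h($3) = 0.6611.
Starting from $1, the probability is 0.5928.

0.5928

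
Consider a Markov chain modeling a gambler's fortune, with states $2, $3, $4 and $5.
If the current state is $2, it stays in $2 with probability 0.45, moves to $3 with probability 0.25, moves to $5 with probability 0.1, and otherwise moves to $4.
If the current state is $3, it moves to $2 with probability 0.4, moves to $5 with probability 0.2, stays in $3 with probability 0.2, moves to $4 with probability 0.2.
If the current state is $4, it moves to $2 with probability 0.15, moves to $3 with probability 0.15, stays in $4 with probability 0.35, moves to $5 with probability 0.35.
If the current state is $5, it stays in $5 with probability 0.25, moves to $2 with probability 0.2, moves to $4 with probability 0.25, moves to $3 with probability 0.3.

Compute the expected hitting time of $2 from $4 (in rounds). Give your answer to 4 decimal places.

4.6413

Let t(s) be the expected number of rounds to first reach $2 from state s, with t($2) = 0. Conditioning on the first round:
t($3) = 1 + 0.2·t($3) + 0.2·t($4) + 0.2·t($5)
t($4) = 1 + 0.15·t($3) + 0.35·t($4) + 0.35·t($5)
t($5) = 1 + 0.3·t($3) + 0.25·t($4) + 0.25·t($5)
Solving: t($3) = 3.4783, t($4) = 4.6413, t($5) = 4.2717.
Expected rounds from $4 to $2: 4.6413.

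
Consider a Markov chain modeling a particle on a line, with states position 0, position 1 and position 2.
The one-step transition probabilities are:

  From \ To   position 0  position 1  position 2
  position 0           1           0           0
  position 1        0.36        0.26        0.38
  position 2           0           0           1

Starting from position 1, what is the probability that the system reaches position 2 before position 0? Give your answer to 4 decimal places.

0.5135

Let h(s) be the probability of absorption at position 2 starting from transient state s. Then h(position 2) = 1 and h(position 0) = 0. By first-step analysis:
h(position 1) = 0.36·0 + 0.26·h(position 1) + 0.38·1
Solving: h(position 1) = 0.5135.
Starting from position 1, the probability is 0.5135.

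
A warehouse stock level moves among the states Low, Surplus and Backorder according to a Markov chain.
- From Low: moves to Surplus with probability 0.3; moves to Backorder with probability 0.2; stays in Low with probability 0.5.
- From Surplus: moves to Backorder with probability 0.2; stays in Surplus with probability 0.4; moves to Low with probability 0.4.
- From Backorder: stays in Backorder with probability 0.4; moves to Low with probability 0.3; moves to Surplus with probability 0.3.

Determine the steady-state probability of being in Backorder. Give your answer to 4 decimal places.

0.2500

Let the stationary distribution be π with π = πP and π_1 + π_2 + π_3 = 1.
π_1 = 0.5·π_1 + 0.4·π_2 + 0.3·π_3
π_2 = 0.3·π_1 + 0.4·π_2 + 0.3·π_3
Solving with the normalization constraint gives π = (0.4167, 0.3333, 0.2500).
So the stationary probability of Backorder is 0.2500.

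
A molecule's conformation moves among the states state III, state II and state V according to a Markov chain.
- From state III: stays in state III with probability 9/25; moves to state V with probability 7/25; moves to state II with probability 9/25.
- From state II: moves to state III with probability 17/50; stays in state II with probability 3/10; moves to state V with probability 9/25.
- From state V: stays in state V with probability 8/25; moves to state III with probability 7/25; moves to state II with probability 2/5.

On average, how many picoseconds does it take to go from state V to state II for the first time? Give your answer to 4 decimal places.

2.5785

Let t(s) be the expected number of picoseconds to first reach state II from state s, with t(state II) = 0. Conditioning on the first picosecond:
t(state III) = 1 + 0.36·t(state III) + 0.28·t(state V)
t(state V) = 1 + 0.28·t(state III) + 0.32·t(state V)
Solving: t(state III) = 2.6906, t(state V) = 2.5785.
Expected picoseconds from state V to state II: 2.5785.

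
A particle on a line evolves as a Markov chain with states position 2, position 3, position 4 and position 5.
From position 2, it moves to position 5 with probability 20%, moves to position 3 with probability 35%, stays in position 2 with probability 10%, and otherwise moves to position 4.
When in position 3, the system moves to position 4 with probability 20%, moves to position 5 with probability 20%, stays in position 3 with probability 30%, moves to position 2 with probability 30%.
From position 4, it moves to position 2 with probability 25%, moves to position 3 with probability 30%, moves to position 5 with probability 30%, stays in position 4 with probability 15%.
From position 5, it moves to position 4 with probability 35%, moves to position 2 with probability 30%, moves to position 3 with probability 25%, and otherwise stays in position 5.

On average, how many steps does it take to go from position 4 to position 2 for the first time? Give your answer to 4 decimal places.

3.6267

Let t(s) be the expected number of steps to first reach position 2 from state s, with t(position 2) = 0. Conditioning on the first step:
t(position 3) = 1 + 0.3·t(position 3) + 0.2·t(position 4) + 0.2·t(position 5)
t(position 4) = 1 + 0.3·t(position 3) + 0.15·t(position 4) + 0.3·t(position 5)
t(position 5) = 1 + 0.25·t(position 3) + 0.35·t(position 4) + 0.1·t(position 5)
Solving: t(position 3) = 3.4598, t(position 4) = 3.6267, t(position 5) = 3.4825.
Expected steps from position 4 to position 2: 3.6267.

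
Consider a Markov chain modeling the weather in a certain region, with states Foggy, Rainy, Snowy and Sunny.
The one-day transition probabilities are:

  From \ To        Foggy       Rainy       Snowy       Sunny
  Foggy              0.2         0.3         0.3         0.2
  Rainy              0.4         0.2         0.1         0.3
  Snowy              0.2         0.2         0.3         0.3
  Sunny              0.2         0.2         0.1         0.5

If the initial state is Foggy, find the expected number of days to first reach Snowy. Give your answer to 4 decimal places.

5.3425

Let t(s) be the expected number of days to first reach Snowy from state s, with t(Snowy) = 0. Conditioning on the first day:
t(Foggy) = 1 + 0.2·t(Foggy) + 0.3·t(Rainy) + 0.2·t(Sunny)
t(Rainy) = 1 + 0.4·t(Foggy) + 0.2·t(Rainy) + 0.3·t(Sunny)
t(Sunny) = 1 + 0.2·t(Foggy) + 0.2·t(Rainy) + 0.5·t(Sunny)
Solving: t(Foggy) = 5.3425, t(Rainy) = 6.4384, t(Sunny) = 6.7123.
Expected days from Foggy to Snowy: 5.3425.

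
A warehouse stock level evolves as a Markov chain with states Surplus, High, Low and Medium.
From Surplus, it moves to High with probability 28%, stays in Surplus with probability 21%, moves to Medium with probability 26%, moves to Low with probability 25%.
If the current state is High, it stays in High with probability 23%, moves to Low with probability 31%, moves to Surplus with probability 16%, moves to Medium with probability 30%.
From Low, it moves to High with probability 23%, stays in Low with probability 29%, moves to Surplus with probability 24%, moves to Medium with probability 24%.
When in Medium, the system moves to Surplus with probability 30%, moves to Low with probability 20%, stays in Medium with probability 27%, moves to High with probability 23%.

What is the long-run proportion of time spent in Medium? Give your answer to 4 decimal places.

0.2671

Let the stationary distribution be π with π = πP and π_1 + π_2 + π_3 + π_4 = 1.
π_1 = 0.21·π_1 + 0.16·π_2 + 0.24·π_3 + 0.3·π_4
π_2 = 0.28·π_1 + 0.23·π_2 + 0.23·π_3 + 0.23·π_4
π_3 = 0.25·π_1 + 0.31·π_2 + 0.29·π_3 + 0.2·π_4
Solving with the normalization constraint gives π = (0.2298, 0.2415, 0.2616, 0.2671).
So the stationary probability of Medium is 0.2671.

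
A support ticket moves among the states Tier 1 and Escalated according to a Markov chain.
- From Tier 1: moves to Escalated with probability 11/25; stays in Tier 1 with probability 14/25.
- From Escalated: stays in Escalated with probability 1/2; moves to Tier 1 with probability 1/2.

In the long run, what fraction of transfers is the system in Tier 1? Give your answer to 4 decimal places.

0.5319

Let the stationary distribution be π with π = πP and π_1 + π_2 = 1.
π_1 = 0.56·π_1 + 0.5·π_2
Solving with the normalization constraint gives π = (0.5319, 0.4681).
So the stationary probability of Tier 1 is 0.5319.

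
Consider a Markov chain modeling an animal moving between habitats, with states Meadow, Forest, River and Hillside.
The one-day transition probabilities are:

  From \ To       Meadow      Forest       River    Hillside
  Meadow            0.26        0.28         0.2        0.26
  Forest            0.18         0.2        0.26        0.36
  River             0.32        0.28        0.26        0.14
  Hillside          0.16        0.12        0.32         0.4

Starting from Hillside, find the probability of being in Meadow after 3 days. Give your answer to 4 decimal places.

Propagate the distribution vector 3 days from Hillside.
After 0 days: (0.0000, 0.0000, 0.0000, 1.0000)
After 1 day: (0.1600, 0.1200, 0.3200, 0.4000)
After 2 days: (0.2296, 0.2064, 0.2744, 0.2896)
After 3 days: (0.2310, 0.2172, 0.2636, 0.2883)
P(in Meadow after 3 days) = 0.2310

0.2310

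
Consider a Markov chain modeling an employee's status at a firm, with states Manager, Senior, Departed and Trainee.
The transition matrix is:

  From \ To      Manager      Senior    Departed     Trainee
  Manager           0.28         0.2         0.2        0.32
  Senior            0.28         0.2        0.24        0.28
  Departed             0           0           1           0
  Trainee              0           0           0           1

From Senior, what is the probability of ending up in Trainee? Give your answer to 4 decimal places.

0.5600

Let h(s) be the probability of absorption at Trainee starting from transient state s. Then h(Trainee) = 1 and h(Departed) = 0. By first-step analysis:
h(Manager) = 0.28·h(Manager) + 0.2·h(Senior) + 0.2·0 + 0.32·1
h(Senior) = 0.28·h(Manager) + 0.2·h(Senior) + 0.24·0 + 0.28·1
Solving: h(Manager) = 0.6000, h(Senior) = 0.5600.
Starting from Senior, the probability is 0.5600.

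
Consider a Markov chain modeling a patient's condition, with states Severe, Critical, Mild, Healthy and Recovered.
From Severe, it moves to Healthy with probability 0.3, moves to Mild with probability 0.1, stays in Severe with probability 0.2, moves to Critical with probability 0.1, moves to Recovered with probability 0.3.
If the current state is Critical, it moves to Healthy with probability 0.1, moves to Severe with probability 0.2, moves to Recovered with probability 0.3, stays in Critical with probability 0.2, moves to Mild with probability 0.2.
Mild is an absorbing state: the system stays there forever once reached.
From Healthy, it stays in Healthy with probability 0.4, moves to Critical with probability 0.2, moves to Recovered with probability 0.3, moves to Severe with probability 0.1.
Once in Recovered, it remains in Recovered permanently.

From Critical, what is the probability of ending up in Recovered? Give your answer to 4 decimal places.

Let h(s) be the probability of absorption at Recovered starting from transient state s. Then h(Recovered) = 1 and h(Mild) = 0. By first-step analysis:
h(Severe) = 0.2·h(Severe) + 0.1·h(Critical) + 0.1·0 + 0.3·h(Healthy) + 0.3·1
h(Critical) = 0.2·h(Severe) + 0.2·h(Critical) + 0.2·0 + 0.1·h(Healthy) + 0.3·1
h(Healthy) = 0.1·h(Severe) + 0.2·h(Critical) + 0.4·h(Healthy) + 0.3·1
Solving: h(Severe) = 0.7806, h(Critical) = 0.6771, h(Healthy) = 0.8558.
Starting from Critical, the probability is 0.6771.

0.6771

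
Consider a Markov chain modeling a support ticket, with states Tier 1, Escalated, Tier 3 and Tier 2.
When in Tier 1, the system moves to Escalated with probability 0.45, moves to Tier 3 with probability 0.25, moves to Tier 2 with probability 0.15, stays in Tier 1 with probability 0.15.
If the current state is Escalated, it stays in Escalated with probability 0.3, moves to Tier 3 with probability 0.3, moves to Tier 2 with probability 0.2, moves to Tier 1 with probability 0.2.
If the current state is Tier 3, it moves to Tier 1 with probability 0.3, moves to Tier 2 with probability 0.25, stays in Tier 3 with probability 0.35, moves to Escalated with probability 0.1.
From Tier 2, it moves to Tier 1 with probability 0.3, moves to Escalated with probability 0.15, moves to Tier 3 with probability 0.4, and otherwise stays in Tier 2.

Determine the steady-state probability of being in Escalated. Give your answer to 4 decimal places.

0.2421

Let the stationary distribution be π with π = πP and π_1 + π_2 + π_3 + π_4 = 1.
π_1 = 0.15·π_1 + 0.2·π_2 + 0.3·π_3 + 0.3·π_4
π_2 = 0.45·π_1 + 0.3·π_2 + 0.1·π_3 + 0.15·π_4
π_3 = 0.25·π_1 + 0.3·π_2 + 0.35·π_3 + 0.4·π_4
Solving with the normalization constraint gives π = (0.2398, 0.2421, 0.3236, 0.1945).
So the stationary probability of Escalated is 0.2421.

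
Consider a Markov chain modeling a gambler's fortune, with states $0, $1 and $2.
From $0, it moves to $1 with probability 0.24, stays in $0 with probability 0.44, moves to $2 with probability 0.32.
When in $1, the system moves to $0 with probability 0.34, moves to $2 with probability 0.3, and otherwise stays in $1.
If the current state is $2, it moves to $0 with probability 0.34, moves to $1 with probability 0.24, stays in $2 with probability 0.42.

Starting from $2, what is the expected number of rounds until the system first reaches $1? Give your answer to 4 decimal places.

4.1667

Let t(s) be the expected number of rounds to first reach $1 from state s, with t($1) = 0. Conditioning on the first round:
t($0) = 1 + 0.44·t($0) + 0.32·t($2)
t($2) = 1 + 0.34·t($0) + 0.42·t($2)
Solving: t($0) = 4.1667, t($2) = 4.1667.
Expected rounds from $2 to $1: 4.1667.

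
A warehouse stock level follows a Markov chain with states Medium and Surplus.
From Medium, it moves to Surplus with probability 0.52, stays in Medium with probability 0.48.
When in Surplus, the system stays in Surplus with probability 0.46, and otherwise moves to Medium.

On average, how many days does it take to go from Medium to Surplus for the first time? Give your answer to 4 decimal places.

Let t(s) be the expected number of days to first reach Surplus from state s, with t(Surplus) = 0. Conditioning on the first day:
t(Medium) = 1 + 0.48·t(Medium)
Solving: t(Medium) = 1.9231.
Expected days from Medium to Surplus: 1.9231.

1.9231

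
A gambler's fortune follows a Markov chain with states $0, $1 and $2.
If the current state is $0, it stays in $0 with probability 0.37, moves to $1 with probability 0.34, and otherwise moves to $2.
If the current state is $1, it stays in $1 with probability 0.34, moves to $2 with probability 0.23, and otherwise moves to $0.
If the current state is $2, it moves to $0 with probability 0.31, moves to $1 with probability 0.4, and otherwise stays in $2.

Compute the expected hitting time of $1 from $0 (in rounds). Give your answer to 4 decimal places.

Let t(s) be the expected number of rounds to first reach $1 from state s, with t($1) = 0. Conditioning on the first round:
t($0) = 1 + 0.37·t($0) + 0.29·t($2)
t($2) = 1 + 0.31·t($0) + 0.29·t($2)
Solving: t($0) = 2.7980, t($2) = 2.6301.
Expected rounds from $0 to $1: 2.7980.

2.7980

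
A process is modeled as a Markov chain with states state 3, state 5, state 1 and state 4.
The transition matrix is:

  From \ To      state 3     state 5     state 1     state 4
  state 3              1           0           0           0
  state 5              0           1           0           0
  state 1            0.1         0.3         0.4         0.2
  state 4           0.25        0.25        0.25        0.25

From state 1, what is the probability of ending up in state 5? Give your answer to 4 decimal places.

Let h(s) be the probability of absorption at state 5 starting from transient state s. Then h(state 5) = 1 and h(state 3) = 0. By first-step analysis:
h(state 1) = 0.1·0 + 0.3·1 + 0.4·h(state 1) + 0.2·h(state 4)
h(state 4) = 0.25·0 + 0.25·1 + 0.25·h(state 1) + 0.25·h(state 4)
Solving: h(state 1) = 0.6875, h(state 4) = 0.5625.
Starting from state 1, the probability is 0.6875.

0.6875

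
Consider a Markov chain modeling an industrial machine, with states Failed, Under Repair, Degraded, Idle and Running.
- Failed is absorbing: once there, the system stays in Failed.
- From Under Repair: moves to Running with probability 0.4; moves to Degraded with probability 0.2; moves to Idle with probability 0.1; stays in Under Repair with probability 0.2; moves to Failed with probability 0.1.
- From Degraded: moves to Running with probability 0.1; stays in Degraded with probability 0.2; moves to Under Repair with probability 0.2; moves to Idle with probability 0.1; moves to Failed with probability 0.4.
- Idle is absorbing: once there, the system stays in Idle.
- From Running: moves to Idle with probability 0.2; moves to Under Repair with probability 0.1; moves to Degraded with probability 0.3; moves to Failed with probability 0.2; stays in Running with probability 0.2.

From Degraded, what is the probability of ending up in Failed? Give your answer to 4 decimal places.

Let h(s) be the probability of absorption at Failed starting from transient state s. Then h(Failed) = 1 and h(Idle) = 0. By first-step analysis:
h(Under Repair) = 0.1·1 + 0.2·h(Under Repair) + 0.2·h(Degraded) + 0.1·0 + 0.4·h(Running)
h(Degraded) = 0.4·1 + 0.2·h(Under Repair) + 0.2·h(Degraded) + 0.1·0 + 0.1·h(Running)
h(Running) = 0.2·1 + 0.1·h(Under Repair) + 0.3·h(Degraded) + 0.2·0 + 0.2·h(Running)
Solving: h(Under Repair) = 0.6055, h(Degraded) = 0.7261, h(Running) = 0.5980.
Starting from Degraded, the probability is 0.7261.

0.7261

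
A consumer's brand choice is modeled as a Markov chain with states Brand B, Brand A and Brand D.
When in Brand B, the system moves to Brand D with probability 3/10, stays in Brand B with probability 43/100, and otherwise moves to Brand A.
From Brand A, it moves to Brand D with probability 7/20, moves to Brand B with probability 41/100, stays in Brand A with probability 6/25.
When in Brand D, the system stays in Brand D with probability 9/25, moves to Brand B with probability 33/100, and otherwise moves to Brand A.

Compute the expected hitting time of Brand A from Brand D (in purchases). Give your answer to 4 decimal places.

Let t(s) be the expected number of purchases to first reach Brand A from state s, with t(Brand A) = 0. Conditioning on the first purchase:
t(Brand B) = 1 + 0.43·t(Brand B) + 0.3·t(Brand D)
t(Brand D) = 1 + 0.33·t(Brand B) + 0.36·t(Brand D)
Solving: t(Brand B) = 3.5365, t(Brand D) = 3.3860.
Expected purchases from Brand D to Brand A: 3.3860.

3.3860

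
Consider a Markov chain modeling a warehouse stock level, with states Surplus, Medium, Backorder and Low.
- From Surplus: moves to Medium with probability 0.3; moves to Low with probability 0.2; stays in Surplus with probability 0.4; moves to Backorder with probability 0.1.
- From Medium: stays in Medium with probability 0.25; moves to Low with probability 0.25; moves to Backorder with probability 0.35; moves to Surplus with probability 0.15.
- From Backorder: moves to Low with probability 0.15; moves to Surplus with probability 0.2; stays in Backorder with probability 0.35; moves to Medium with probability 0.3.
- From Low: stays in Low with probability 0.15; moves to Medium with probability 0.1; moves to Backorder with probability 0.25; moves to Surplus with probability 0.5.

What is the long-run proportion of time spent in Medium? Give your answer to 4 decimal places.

Let the stationary distribution be π with π = πP and π_1 + π_2 + π_3 + π_4 = 1.
π_1 = 0.4·π_1 + 0.15·π_2 + 0.2·π_3 + 0.5·π_4
π_2 = 0.3·π_1 + 0.25·π_2 + 0.3·π_3 + 0.1·π_4
π_3 = 0.1·π_1 + 0.35·π_2 + 0.35·π_3 + 0.25·π_4
Solving with the normalization constraint gives π = (0.3057, 0.2495, 0.2545, 0.1902).
So the stationary probability of Medium is 0.2495.

0.2495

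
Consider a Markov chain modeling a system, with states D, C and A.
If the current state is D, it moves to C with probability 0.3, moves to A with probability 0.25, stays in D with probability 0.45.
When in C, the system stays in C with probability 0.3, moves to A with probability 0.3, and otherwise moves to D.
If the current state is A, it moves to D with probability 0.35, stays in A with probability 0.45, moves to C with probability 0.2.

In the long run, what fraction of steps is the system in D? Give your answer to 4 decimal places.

Let the stationary distribution be π with π = πP and π_1 + π_2 + π_3 = 1.
π_1 = 0.45·π_1 + 0.4·π_2 + 0.35·π_3
π_2 = 0.3·π_1 + 0.3·π_2 + 0.2·π_3
Solving with the normalization constraint gives π = (0.4037, 0.2671, 0.3292).
So the stationary probability of D is 0.4037.

0.4037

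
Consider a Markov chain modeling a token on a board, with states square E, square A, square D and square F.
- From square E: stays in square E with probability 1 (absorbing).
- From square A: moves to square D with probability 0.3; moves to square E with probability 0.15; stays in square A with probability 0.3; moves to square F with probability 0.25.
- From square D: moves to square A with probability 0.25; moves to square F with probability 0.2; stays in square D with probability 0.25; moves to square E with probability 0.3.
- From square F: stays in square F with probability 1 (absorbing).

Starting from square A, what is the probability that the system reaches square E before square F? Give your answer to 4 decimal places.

0.4500

Let h(s) be the probability of absorption at square E starting from transient state s. Then h(square E) = 1 and h(square F) = 0. By first-step analysis:
h(square A) = 0.15·1 + 0.3·h(square A) + 0.3·h(square D) + 0.25·0
h(square D) = 0.3·1 + 0.25·h(square A) + 0.25·h(square D) + 0.2·0
Solving: h(square A) = 0.4500, h(square D) = 0.5500.
Starting from square A, the probability is 0.4500.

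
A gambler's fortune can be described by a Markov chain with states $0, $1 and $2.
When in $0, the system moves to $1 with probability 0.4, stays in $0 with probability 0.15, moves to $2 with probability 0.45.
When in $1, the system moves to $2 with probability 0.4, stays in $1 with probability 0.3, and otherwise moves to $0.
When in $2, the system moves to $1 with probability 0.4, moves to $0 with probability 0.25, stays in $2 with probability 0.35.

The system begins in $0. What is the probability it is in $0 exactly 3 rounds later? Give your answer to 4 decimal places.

Propagate the distribution vector 3 rounds from $0.
After 0 rounds: (1.0000, 0.0000, 0.0000)
After 1 round: (0.1500, 0.4000, 0.4500)
After 2 rounds: (0.2550, 0.3600, 0.3850)
After 3 rounds: (0.2425, 0.3640, 0.3935)
P(in $0 after 3 rounds) = 0.2425

0.2425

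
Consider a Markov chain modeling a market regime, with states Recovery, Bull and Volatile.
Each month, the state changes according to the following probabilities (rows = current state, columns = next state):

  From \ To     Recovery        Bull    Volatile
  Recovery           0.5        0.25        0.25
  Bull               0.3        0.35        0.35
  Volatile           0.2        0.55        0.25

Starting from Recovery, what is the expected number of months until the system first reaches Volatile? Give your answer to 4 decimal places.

Let t(s) be the expected number of months to first reach Volatile from state s, with t(Volatile) = 0. Conditioning on the first month:
t(Recovery) = 1 + 0.5·t(Recovery) + 0.25·t(Bull)
t(Bull) = 1 + 0.3·t(Recovery) + 0.35·t(Bull)
Solving: t(Recovery) = 3.6000, t(Bull) = 3.2000.
Expected months from Recovery to Volatile: 3.6000.

3.6000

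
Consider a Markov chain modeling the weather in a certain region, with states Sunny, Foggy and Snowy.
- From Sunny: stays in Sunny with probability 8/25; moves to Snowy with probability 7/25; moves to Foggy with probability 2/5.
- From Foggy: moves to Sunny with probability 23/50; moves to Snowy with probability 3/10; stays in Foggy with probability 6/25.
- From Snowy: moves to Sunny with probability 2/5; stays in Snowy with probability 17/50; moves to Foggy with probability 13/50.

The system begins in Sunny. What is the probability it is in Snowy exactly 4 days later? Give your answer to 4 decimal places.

Propagate the distribution vector 4 days from Sunny.
After 0 days: (1.0000, 0.0000, 0.0000)
After 1 day: (0.3200, 0.4000, 0.2800)
After 2 days: (0.3984, 0.2968, 0.3048)
After 3 days: (0.3859, 0.3098, 0.3042)
After 4 days: (0.3877, 0.3078, 0.3045)
P(in Snowy after 4 days) = 0.3045

0.3045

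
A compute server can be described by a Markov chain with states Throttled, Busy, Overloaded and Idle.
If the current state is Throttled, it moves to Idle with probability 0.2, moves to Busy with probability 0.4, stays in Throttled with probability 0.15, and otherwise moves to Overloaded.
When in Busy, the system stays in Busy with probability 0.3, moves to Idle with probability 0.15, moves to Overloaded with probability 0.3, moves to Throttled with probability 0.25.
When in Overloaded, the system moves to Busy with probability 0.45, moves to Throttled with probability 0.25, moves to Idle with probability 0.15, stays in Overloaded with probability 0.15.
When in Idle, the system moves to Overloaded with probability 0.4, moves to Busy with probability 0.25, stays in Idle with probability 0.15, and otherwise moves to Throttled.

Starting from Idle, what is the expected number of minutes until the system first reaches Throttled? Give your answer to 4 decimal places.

Let t(s) be the expected number of minutes to first reach Throttled from state s, with t(Throttled) = 0. Conditioning on the first minute:
t(Busy) = 1 + 0.3·t(Busy) + 0.3·t(Overloaded) + 0.15·t(Idle)
t(Overloaded) = 1 + 0.45·t(Busy) + 0.15·t(Overloaded) + 0.15·t(Idle)
t(Idle) = 1 + 0.25·t(Busy) + 0.4·t(Overloaded) + 0.15·t(Idle)
Solving: t(Busy) = 4.1237, t(Overloaded) = 4.1237, t(Idle) = 4.3299.
Expected minutes from Idle to Throttled: 4.3299.

4.3299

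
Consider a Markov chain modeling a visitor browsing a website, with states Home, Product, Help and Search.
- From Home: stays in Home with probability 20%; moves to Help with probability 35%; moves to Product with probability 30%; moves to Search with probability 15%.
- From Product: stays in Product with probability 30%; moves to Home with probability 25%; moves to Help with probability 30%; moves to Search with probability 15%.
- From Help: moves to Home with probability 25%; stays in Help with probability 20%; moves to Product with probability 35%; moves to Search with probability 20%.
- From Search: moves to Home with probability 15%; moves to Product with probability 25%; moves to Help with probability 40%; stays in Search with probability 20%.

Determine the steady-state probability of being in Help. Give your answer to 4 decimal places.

0.2986

Let the stationary distribution be π with π = πP and π_1 + π_2 + π_3 + π_4 = 1.
π_1 = 0.2·π_1 + 0.25·π_2 + 0.25·π_3 + 0.15·π_4
π_2 = 0.3·π_1 + 0.3·π_2 + 0.35·π_3 + 0.25·π_4
π_3 = 0.35·π_1 + 0.3·π_2 + 0.2·π_3 + 0.4·π_4
Solving with the normalization constraint gives π = (0.2216, 0.3062, 0.2986, 0.1736).
So the stationary probability of Help is 0.2986.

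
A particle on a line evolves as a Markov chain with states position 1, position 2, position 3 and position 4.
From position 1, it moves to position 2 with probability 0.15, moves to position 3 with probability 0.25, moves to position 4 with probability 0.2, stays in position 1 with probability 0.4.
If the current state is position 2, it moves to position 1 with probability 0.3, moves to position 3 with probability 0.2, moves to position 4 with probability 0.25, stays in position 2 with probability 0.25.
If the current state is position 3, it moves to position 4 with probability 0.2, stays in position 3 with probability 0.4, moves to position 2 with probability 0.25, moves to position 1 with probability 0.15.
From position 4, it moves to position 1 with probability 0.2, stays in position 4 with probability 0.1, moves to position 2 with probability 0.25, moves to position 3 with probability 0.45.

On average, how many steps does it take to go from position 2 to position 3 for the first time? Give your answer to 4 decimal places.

3.7523

Let t(s) be the expected number of steps to first reach position 3 from state s, with t(position 3) = 0. Conditioning on the first step:
t(position 1) = 1 + 0.4·t(position 1) + 0.15·t(position 2) + 0.2·t(position 4)
t(position 2) = 1 + 0.3·t(position 1) + 0.25·t(position 2) + 0.25·t(position 4)
t(position 4) = 1 + 0.2·t(position 1) + 0.25·t(position 2) + 0.1·t(position 4)
Solving: t(position 1) = 3.5883, t(position 2) = 3.7523, t(position 4) = 2.9508.
Expected steps from position 2 to position 3: 3.7523.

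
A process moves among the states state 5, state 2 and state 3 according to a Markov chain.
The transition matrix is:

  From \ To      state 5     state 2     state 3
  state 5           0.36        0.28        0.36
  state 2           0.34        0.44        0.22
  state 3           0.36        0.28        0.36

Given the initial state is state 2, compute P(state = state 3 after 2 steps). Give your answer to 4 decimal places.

Sum over the intermediate state after 1 step:
P = P(state 2→state 5)·P(state 5→state 3) + P(state 2→state 2)·P(state 2→state 3) + P(state 2→state 3)·P(state 3→state 3)
  = 0.34×0.36 + 0.44×0.22 + 0.22×0.36
  = 0.1224 + 0.0968 + 0.0792 = 0.2984

0.2984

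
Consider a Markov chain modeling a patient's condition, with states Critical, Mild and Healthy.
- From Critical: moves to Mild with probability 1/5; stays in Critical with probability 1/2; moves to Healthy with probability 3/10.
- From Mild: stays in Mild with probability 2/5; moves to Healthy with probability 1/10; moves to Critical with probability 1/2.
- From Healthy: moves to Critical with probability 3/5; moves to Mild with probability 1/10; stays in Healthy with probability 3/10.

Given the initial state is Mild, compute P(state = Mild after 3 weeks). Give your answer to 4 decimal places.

Propagate the distribution vector 3 weeks from Mild.
After 0 weeks: (0.0000, 1.0000, 0.0000)
After 1 week: (0.5000, 0.4000, 0.1000)
After 2 weeks: (0.5100, 0.2700, 0.2200)
After 3 weeks: (0.5220, 0.2320, 0.2460)
P(in Mild after 3 weeks) = 0.2320

0.2320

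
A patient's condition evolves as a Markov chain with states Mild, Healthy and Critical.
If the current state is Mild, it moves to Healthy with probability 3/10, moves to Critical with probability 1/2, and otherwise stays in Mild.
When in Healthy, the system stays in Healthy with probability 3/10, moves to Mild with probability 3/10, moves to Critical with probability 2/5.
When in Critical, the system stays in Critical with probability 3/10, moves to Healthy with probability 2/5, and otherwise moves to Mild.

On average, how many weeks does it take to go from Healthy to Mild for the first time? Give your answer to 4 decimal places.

3.3333

Let t(s) be the expected number of weeks to first reach Mild from state s, with t(Mild) = 0. Conditioning on the first week:
t(Healthy) = 1 + 0.3·t(Healthy) + 0.4·t(Critical)
t(Critical) = 1 + 0.4·t(Healthy) + 0.3·t(Critical)
Solving: t(Healthy) = 3.3333, t(Critical) = 3.3333.
Expected weeks from Healthy to Mild: 3.3333.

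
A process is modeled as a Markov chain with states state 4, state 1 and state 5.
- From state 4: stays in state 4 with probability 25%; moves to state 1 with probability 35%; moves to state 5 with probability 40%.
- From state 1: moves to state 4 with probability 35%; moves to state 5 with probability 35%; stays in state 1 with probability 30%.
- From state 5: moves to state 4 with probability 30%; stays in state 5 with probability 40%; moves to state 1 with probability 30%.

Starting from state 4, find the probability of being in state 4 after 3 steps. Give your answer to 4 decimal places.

0.3004

Propagate the distribution vector 3 steps from state 4.
After 0 steps: (1.0000, 0.0000, 0.0000)
After 1 step: (0.2500, 0.3500, 0.4000)
After 2 steps: (0.3050, 0.3125, 0.3825)
After 3 steps: (0.3004, 0.3153, 0.3844)
P(in state 4 after 3 steps) = 0.3004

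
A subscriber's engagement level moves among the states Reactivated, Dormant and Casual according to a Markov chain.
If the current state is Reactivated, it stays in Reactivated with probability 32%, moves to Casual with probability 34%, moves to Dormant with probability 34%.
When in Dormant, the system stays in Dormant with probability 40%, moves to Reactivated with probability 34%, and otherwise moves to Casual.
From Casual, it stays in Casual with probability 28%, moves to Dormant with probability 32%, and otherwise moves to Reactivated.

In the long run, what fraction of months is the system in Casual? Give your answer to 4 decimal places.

0.2939

Let the stationary distribution be π with π = πP and π_1 + π_2 + π_3 = 1.
π_1 = 0.32·π_1 + 0.34·π_2 + 0.4·π_3
π_2 = 0.34·π_1 + 0.4·π_2 + 0.32·π_3
Solving with the normalization constraint gives π = (0.3506, 0.3554, 0.2939).
So the stationary probability of Casual is 0.2939.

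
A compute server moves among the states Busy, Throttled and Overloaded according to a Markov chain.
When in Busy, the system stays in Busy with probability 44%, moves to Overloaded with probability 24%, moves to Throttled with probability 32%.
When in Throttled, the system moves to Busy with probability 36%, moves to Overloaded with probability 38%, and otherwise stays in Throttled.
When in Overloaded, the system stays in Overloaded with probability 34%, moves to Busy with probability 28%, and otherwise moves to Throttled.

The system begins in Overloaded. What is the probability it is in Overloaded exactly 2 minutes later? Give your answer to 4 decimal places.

0.3272

Sum over the intermediate state after 1 minute:
P = P(Overloaded→Busy)·P(Busy→Overloaded) + P(Overloaded→Throttled)·P(Throttled→Overloaded) + P(Overloaded→Overloaded)·P(Overloaded→Overloaded)
  = 0.28×0.24 + 0.38×0.38 + 0.34×0.34
  = 0.0672 + 0.1444 + 0.1156 = 0.3272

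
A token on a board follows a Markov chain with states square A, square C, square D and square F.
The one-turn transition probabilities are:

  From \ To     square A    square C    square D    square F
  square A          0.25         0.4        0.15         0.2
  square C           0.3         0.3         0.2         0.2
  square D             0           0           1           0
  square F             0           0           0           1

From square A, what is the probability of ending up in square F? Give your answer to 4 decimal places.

0.5432

Let h(s) be the probability of absorption at square F starting from transient state s. Then h(square F) = 1 and h(square D) = 0. By first-step analysis:
h(square A) = 0.25·h(square A) + 0.4·h(square C) + 0.15·0 + 0.2·1
h(square C) = 0.3·h(square A) + 0.3·h(square C) + 0.2·0 + 0.2·1
Solving: h(square A) = 0.5432, h(square C) = 0.5185.
Starting from square A, the probability is 0.5432.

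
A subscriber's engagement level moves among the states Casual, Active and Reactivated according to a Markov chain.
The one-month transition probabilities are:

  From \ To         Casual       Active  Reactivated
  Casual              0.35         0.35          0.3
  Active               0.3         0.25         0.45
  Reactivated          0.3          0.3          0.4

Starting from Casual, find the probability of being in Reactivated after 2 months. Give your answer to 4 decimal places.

0.3825

Sum over the intermediate state after 1 month:
P = P(Casual→Casual)·P(Casual→Reactivated) + P(Casual→Active)·P(Active→Reactivated) + P(Casual→Reactivated)·P(Reactivated→Reactivated)
  = 0.35×0.3 + 0.35×0.45 + 0.3×0.4
  = 0.1050 + 0.1575 + 0.1200 = 0.3825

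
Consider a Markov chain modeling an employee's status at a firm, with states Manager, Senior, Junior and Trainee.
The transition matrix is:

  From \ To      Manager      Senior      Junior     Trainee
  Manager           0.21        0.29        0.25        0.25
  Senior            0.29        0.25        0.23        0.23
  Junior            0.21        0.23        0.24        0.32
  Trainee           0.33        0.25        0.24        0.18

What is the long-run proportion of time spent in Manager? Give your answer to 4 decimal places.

Let the stationary distribution be π with π = πP and π_1 + π_2 + π_3 + π_4 = 1.
π_1 = 0.21·π_1 + 0.29·π_2 + 0.21·π_3 + 0.33·π_4
π_2 = 0.29·π_1 + 0.25·π_2 + 0.23·π_3 + 0.25·π_4
π_3 = 0.25·π_1 + 0.23·π_2 + 0.24·π_3 + 0.24·π_4
Solving with the normalization constraint gives π = (0.2598, 0.2556, 0.2400, 0.2446).
So the stationary probability of Manager is 0.2598.

0.2598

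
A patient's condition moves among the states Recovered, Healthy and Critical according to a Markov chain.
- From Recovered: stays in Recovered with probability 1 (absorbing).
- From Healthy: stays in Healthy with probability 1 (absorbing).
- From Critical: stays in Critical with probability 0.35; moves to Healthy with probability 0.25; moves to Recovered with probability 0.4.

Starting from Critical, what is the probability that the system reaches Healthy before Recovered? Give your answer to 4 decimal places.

Let h(s) be the probability of absorption at Healthy starting from transient state s. Then h(Healthy) = 1 and h(Recovered) = 0. By first-step analysis:
h(Critical) = 0.4·0 + 0.25·1 + 0.35·h(Critical)
Solving: h(Critical) = 0.3846.
Starting from Critical, the probability is 0.3846.

0.3846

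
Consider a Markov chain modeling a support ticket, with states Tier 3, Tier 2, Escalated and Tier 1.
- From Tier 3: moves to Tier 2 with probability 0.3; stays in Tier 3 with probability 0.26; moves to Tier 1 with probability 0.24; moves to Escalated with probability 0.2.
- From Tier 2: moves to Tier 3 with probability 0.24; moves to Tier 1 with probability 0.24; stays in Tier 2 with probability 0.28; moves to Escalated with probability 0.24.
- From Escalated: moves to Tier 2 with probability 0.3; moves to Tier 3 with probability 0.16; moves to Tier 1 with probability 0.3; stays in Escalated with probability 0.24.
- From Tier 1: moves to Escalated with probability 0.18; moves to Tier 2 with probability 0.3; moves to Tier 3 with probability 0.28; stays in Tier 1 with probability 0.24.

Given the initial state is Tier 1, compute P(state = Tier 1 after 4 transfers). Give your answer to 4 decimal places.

0.2529

Propagate the distribution vector 4 transfers from Tier 1.
After 0 transfers: (0.0000, 0.0000, 0.0000, 1.0000)
After 1 transfer: (0.2800, 0.3000, 0.1800, 0.2400)
After 2 transfers: (0.2408, 0.2940, 0.2144, 0.2508)
After 3 transfers: (0.2377, 0.2941, 0.2153, 0.2529)
After 4 transfers: (0.2376, 0.2941, 0.2153, 0.2529)
P(in Tier 1 after 4 transfers) = 0.2529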